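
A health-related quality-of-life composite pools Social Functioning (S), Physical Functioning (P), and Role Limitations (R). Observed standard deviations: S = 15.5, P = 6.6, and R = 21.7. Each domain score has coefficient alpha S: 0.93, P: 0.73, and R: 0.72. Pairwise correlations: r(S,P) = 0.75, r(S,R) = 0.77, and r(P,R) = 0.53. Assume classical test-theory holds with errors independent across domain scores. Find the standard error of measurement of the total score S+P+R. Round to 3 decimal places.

12.666

Var(total) = 754.7 + 823.242 = 1577.94.
True-score variance = 594.272 + 823.242 = 1417.51, so reliability = 0.8983.
Error variance = 1577.94 − 1417.51 = 160.428; SEM = √160.428 = 12.666.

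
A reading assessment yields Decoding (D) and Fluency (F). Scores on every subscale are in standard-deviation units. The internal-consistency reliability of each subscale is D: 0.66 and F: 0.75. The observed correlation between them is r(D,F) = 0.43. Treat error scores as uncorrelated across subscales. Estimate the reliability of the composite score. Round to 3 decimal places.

Var(D+F) = 2 + 2·[0.43] = 2 + 0.86 = 2.86.
Under uncorrelated errors the observed covariances equal the true-score covariances, so only the own-variance terms attenuate.
True-score variance = [0.66 + 0.75] + 0.86 = 1.41 + 0.86 = 2.27.
Reliability = 2.27 / 2.86 = 0.794.

0.794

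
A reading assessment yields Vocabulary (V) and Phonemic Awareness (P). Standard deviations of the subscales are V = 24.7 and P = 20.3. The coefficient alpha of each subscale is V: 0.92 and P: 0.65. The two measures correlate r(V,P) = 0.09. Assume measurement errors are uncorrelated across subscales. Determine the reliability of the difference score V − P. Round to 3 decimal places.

Var(V−P) = 24.7² + 20.3² − 2·24.7·20.3·0.09 = 1022.18 − 90.2538 = 931.926.
Under uncorrelated errors the observed covariances equal the true-score covariances, so only the own-variance terms attenuate.
True-score variance = [24.7²·0.92 + 20.3²·0.65] − 90.2538 = 829.141 − 90.2538 = 738.888.
Reliability = 738.888 / 931.926 = 0.793.

0.793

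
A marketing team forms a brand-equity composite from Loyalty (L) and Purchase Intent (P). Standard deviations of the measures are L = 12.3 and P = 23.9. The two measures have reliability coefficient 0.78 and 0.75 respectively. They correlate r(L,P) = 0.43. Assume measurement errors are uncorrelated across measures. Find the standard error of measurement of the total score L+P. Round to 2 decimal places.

Var(total) = 722.5 + 252.814 = 975.314.
True-score variance = 546.414 + 252.814 = 799.228, so reliability = 0.8195.
Error variance = 975.314 − 799.228 = 176.086; SEM = √176.086 = 13.27.

13.27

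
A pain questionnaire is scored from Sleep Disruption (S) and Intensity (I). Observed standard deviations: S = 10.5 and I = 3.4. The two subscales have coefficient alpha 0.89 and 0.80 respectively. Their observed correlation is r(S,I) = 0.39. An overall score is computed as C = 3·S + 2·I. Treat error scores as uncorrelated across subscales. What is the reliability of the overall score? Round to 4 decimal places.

Var(C) = 3²·10.5² + 2²·3.4² + 2·[6·10.5·3.4·0.39] = 1038.49 + 167.076 = 1205.57.
Because errors are independent across components, Cov(Tᵢ,Tⱼ) = Cov(Xᵢ,Xⱼ); the off-diagonal part of the true-score variance is the same as above.
True-score variance = [3²·10.5²·0.89 + 2²·3.4²·0.80] + 167.076 = 920.094 + 167.076 = 1087.17.
Reliability = 1087.17 / 1205.57 = 0.9018.

0.9018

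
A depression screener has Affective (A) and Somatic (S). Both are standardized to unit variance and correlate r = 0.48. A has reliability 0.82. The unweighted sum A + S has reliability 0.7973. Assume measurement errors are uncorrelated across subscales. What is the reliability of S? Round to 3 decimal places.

Var(A+S) = 2 + 2·0.48 = 2.960.
True-score variance = ρ_A + ρ_S + 2·0.48, so 0.7973 = (0.82 + ρ_S + 0.96) / 2.960.
ρ_S = 0.7973·2.960 − 0.82 − 0.96 = 0.580.

0.580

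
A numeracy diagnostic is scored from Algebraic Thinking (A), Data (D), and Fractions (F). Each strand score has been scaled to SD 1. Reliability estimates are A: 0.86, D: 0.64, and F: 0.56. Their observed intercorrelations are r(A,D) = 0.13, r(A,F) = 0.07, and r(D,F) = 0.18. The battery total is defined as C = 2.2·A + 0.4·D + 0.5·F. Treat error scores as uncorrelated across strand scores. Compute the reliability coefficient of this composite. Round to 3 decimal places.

Var(C) = 2.2² + 0.4² + 0.5² + 2·[0.88·0.13 + 1.1·0.07 + 0.2·0.18] = 5.25 + 0.4548 = 5.7048.
Because errors are independent across components, Cov(Tᵢ,Tⱼ) = Cov(Xᵢ,Xⱼ); the off-diagonal part of the true-score variance is the same as above.
True-score variance = [2.2²·0.86 + 0.4²·0.64 + 0.5²·0.56] + 0.4548 = 4.4048 + 0.4548 = 4.8596.
Reliability = 4.8596 / 5.7048 = 0.852.

0.852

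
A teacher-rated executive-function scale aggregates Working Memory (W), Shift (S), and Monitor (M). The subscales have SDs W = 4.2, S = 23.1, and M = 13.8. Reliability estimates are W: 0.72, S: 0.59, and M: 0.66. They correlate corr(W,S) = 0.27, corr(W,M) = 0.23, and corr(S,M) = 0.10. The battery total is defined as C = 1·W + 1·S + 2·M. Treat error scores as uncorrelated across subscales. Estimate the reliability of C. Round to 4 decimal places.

0.6878

Var(C) = 4.2² + 23.1² + 2²·13.8² + 2·[4.2·23.1·0.27 + 2·4.2·13.8·0.23 + 2·23.1·13.8·0.10] = 1313.01 + 233.226 = 1546.24.
Under uncorrelated errors the observed covariances equal the true-score covariances, so only the own-variance terms attenuate.
True-score variance = [4.2²·0.72 + 23.1²·0.59 + 2²·13.8²·0.66] + 233.226 = 830.292 + 233.226 = 1063.52.
Reliability = 1063.52 / 1546.24 = 0.6878.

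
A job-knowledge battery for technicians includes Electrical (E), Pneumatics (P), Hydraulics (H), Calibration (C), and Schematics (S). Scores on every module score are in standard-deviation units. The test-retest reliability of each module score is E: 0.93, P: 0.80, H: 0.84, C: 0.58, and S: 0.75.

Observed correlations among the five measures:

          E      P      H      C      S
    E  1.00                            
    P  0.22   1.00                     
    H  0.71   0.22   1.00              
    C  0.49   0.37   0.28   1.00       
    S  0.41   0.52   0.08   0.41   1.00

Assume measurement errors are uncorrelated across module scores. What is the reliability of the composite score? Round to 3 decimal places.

0.911

Var(E+P+H+C+S) = 5 + 2·[0.22 + 0.71 + 0.49 + 0.41 + 0.22 + 0.37 + 0.52 + 0.28 + 0.08 + 0.41] = 5 + 7.42 = 12.42.
Under uncorrelated errors the observed covariances equal the true-score covariances, so only the own-variance terms attenuate.
True-score variance = [0.93 + 0.80 + 0.84 + 0.58 + 0.75] + 7.42 = 3.9 + 7.42 = 11.32.
Reliability = 11.32 / 12.42 = 0.911.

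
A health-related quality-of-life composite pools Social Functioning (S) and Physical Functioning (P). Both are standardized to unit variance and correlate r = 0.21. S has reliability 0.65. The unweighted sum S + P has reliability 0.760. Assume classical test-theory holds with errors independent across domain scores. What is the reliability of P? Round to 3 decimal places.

Var(S+P) = 2 + 2·0.21 = 2.420.
True-score variance = ρ_S + ρ_P + 2·0.21, so 0.760 = (0.65 + ρ_P + 0.42) / 2.420.
ρ_P = 0.760·2.420 − 0.65 − 0.42 = 0.769.

0.769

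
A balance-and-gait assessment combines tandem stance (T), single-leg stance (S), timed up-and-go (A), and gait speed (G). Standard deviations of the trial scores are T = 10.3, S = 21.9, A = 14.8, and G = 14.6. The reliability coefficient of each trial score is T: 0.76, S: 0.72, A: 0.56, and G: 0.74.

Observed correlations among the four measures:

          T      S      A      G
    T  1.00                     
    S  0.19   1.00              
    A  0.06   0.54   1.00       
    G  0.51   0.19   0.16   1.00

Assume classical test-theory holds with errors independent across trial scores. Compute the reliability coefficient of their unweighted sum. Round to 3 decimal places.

Var(T+S+A+G) = 10.3² + 21.9² + 14.8² + 14.6² + 2·[10.3·21.9·0.19 + 10.3·14.8·0.06 + 10.3·14.6·0.51 + 21.9·14.8·0.54 + 21.9·14.6·0.19 + 14.8·14.6·0.16] = 1017.9 + 798.093 = 1815.99.
Because errors are independent across components, Cov(Tᵢ,Tⱼ) = Cov(Xᵢ,Xⱼ); the off-diagonal part of the true-score variance is the same as above.
True-score variance = [10.3²·0.76 + 21.9²·0.72 + 14.8²·0.56 + 14.6²·0.74] + 798.093 = 706.348 + 798.093 = 1504.44.
Reliability = 1504.44 / 1815.99 = 0.828.

0.828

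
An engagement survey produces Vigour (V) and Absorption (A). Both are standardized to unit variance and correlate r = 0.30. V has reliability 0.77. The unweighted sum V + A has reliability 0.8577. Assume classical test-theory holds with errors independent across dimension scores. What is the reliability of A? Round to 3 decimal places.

0.860

Var(V+A) = 2 + 2·0.30 = 2.600.
True-score variance = ρ_V + ρ_A + 2·0.30, so 0.8577 = (0.77 + ρ_A + 0.60) / 2.600.
ρ_A = 0.8577·2.600 − 0.77 − 0.60 = 0.860.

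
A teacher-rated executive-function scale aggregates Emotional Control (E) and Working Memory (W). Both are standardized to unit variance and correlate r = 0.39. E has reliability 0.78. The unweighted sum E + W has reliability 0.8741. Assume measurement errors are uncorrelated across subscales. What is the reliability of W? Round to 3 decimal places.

0.870

Var(E+W) = 2 + 2·0.39 = 2.780.
True-score variance = ρ_E + ρ_W + 2·0.39, so 0.8741 = (0.78 + ρ_W + 0.78) / 2.780.
ρ_W = 0.8741·2.780 − 0.78 − 0.78 = 0.870.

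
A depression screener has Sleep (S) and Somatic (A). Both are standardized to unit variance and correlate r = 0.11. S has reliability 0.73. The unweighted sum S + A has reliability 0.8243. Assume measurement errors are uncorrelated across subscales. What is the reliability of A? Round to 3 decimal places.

Var(S+A) = 2 + 2·0.11 = 2.220.
True-score variance = ρ_S + ρ_A + 2·0.11, so 0.8243 = (0.73 + ρ_A + 0.22) / 2.220.
ρ_A = 0.8243·2.220 − 0.73 − 0.22 = 0.880.

0.880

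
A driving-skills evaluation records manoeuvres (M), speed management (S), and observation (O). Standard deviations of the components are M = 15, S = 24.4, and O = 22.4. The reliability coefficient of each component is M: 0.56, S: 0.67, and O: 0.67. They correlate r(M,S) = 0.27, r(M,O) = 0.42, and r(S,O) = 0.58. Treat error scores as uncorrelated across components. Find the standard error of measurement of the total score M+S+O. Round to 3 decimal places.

Var(total) = 1322.12 + 1113.89 = 2436.01.
True-score variance = 861.07 + 1113.89 = 1974.96, so reliability = 0.8107.
Error variance = 2436.01 − 1974.96 = 461.05; SEM = √461.05 = 21.472.

21.472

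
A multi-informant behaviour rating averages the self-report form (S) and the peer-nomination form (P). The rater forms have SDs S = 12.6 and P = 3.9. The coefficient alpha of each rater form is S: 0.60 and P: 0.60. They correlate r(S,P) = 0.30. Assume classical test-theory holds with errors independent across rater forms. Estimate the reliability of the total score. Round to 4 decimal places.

0.6580

Var(S+P) = 12.6² + 3.9² + 2·[12.6·3.9·0.30] = 173.97 + 29.484 = 203.454.
With uncorrelated errors the cross-covariances are all true-score covariance, so they carry over unchanged; only the diagonal terms shrink to ρᵢσᵢ².
True-score variance = [12.6²·0.60 + 3.9²·0.60] + 29.484 = 104.382 + 29.484 = 133.866.
Reliability = 133.866 / 203.454 = 0.6580.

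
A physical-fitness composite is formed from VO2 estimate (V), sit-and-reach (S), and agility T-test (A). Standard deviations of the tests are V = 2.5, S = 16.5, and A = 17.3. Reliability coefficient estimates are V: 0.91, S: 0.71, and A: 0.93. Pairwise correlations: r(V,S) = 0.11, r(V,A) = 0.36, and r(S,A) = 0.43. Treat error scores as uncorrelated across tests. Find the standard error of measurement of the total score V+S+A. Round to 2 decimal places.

10.02

Var(total) = 577.79 + 285.702 = 863.492.
True-score variance = 477.325 + 285.702 = 763.027, so reliability = 0.8837.
Error variance = 863.492 − 763.027 = 100.465; SEM = √100.465 = 10.02.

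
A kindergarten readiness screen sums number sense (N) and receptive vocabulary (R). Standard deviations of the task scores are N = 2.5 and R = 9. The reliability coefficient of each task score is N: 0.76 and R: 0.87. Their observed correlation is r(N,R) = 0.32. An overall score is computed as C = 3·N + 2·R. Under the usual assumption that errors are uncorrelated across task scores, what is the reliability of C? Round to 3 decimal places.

Var(C) = 3²·2.5² + 2²·9² + 2·[6·2.5·9·0.32] = 380.25 + 86.4 = 466.65.
Under uncorrelated errors the observed covariances equal the true-score covariances, so only the own-variance terms attenuate.
True-score variance = [3²·2.5²·0.76 + 2²·9²·0.87] + 86.4 = 324.63 + 86.4 = 411.03.
Reliability = 411.03 / 466.65 = 0.881.

0.881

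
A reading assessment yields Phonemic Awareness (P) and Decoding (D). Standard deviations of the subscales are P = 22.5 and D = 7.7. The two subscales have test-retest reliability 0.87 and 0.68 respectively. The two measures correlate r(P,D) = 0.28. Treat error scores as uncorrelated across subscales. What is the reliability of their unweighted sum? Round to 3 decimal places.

0.872

Var(P+D) = 22.5² + 7.7² + 2·[22.5·7.7·0.28] = 565.54 + 97.02 = 662.56.
Under uncorrelated errors the observed covariances equal the true-score covariances, so only the own-variance terms attenuate.
True-score variance = [22.5²·0.87 + 7.7²·0.68] + 97.02 = 480.755 + 97.02 = 577.775.
Reliability = 577.775 / 662.56 = 0.872.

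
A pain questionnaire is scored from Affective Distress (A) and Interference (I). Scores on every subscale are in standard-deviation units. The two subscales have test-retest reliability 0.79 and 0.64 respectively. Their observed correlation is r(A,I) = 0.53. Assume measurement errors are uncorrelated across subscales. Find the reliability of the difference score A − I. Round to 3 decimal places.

Var(A−I) = 1 + 1 − 2·0.53 = 2 − 1.06 = 0.94.
Under uncorrelated errors the observed covariances equal the true-score covariances, so only the own-variance terms attenuate.
True-score variance = [0.79 + 0.64] − 1.06 = 1.43 − 1.06 = 0.37.
Reliability = 0.37 / 0.94 = 0.394.

0.394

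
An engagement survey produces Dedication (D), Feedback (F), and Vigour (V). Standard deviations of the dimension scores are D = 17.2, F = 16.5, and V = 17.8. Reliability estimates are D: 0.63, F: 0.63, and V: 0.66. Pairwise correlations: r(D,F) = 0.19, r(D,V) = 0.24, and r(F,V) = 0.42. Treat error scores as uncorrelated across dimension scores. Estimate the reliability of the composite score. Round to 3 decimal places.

0.771

Var(D+F+V) = 17.2² + 16.5² + 17.8² + 2·[17.2·16.5·0.19 + 17.2·17.8·0.24 + 16.5·17.8·0.42] = 884.93 + 501.509 = 1386.44.
Because errors are independent across components, Cov(Tᵢ,Tⱼ) = Cov(Xᵢ,Xⱼ); the off-diagonal part of the true-score variance is the same as above.
True-score variance = [17.2²·0.63 + 16.5²·0.63 + 17.8²·0.66] + 501.509 = 567.011 + 501.509 = 1068.52.
Reliability = 1068.52 / 1386.44 = 0.771.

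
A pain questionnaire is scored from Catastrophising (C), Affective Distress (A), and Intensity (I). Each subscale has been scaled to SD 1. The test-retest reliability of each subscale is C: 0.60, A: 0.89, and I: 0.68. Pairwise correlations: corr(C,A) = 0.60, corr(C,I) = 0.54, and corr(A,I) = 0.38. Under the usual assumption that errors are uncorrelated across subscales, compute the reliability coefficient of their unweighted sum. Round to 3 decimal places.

Var(C+A+I) = 3 + 2·[0.60 + 0.54 + 0.38] = 3 + 3.04 = 6.04.
Under uncorrelated errors the observed covariances equal the true-score covariances, so only the own-variance terms attenuate.
True-score variance = [0.60 + 0.89 + 0.68] + 3.04 = 2.17 + 3.04 = 5.21.
Reliability = 5.21 / 6.04 = 0.863.

0.863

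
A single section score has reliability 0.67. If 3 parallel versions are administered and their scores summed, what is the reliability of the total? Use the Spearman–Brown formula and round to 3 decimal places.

0.859

ρ_k = kρ / (1 + (k−1)ρ) = 3·0.67 / (1 + 2·0.67) = 2.010 / 2.340 = 0.859.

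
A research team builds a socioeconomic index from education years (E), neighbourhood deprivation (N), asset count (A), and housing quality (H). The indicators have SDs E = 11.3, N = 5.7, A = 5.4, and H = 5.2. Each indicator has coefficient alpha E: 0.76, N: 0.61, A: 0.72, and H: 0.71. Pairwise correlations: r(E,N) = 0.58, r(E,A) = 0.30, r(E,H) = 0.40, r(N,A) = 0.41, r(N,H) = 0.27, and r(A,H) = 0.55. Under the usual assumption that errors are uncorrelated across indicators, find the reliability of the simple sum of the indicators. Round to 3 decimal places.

Var(E+N+A+H) = 11.3² + 5.7² + 5.4² + 5.2² + 2·[11.3·5.7·0.58 + 11.3·5.4·0.30 + 11.3·5.2·0.40 + 5.7·5.4·0.41 + 5.7·5.2·0.27 + 5.4·5.2·0.55] = 216.38 + 230.469 = 446.849.
With uncorrelated errors the cross-covariances are all true-score covariance, so they carry over unchanged; only the diagonal terms shrink to ρᵢσᵢ².
True-score variance = [11.3²·0.76 + 5.7²·0.61 + 5.4²·0.72 + 5.2²·0.71] + 230.469 = 157.057 + 230.469 = 387.526.
Reliability = 387.526 / 446.849 = 0.867.

0.867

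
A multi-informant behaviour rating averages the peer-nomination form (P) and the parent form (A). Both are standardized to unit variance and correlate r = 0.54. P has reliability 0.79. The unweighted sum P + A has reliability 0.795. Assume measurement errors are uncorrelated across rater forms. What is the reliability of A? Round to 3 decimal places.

Var(P+A) = 2 + 2·0.54 = 3.080.
True-score variance = ρ_P + ρ_A + 2·0.54, so 0.795 = (0.79 + ρ_A + 1.08) / 3.080.
ρ_A = 0.795·3.080 − 0.79 − 1.08 = 0.579.

0.579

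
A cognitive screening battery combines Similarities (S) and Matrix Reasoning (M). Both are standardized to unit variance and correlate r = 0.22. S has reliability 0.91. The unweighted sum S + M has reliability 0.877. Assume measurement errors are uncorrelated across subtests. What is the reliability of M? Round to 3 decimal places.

0.790

Var(S+M) = 2 + 2·0.22 = 2.440.
True-score variance = ρ_S + ρ_M + 2·0.22, so 0.877 = (0.91 + ρ_M + 0.44) / 2.440.
ρ_M = 0.877·2.440 − 0.91 − 0.44 = 0.790.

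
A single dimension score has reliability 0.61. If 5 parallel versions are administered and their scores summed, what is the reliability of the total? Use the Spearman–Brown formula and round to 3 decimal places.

0.887

ρ_k = kρ / (1 + (k−1)ρ) = 5·0.61 / (1 + 4·0.61) = 3.050 / 3.440 = 0.887.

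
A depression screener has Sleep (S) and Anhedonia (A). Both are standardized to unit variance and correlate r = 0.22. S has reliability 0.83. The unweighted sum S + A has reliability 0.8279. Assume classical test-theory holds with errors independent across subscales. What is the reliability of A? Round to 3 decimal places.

0.750

Var(S+A) = 2 + 2·0.22 = 2.440.
True-score variance = ρ_S + ρ_A + 2·0.22, so 0.8279 = (0.83 + ρ_A + 0.44) / 2.440.
ρ_A = 0.8279·2.440 − 0.83 − 0.44 = 0.750.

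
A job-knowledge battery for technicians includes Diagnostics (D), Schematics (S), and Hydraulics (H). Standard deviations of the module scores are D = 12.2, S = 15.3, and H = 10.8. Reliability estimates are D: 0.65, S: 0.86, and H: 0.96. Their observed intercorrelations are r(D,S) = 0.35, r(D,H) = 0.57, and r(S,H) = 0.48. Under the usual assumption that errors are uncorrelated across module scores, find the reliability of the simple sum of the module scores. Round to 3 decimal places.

Var(D+S+H) = 12.2² + 15.3² + 10.8² + 2·[12.2·15.3·0.35 + 12.2·10.8·0.57 + 15.3·10.8·0.48] = 499.57 + 439.499 = 939.069.
Under uncorrelated errors the observed covariances equal the true-score covariances, so only the own-variance terms attenuate.
True-score variance = [12.2²·0.65 + 15.3²·0.86 + 10.8²·0.96] + 439.499 = 410.038 + 439.499 = 849.537.
Reliability = 849.537 / 939.069 = 0.905.

0.905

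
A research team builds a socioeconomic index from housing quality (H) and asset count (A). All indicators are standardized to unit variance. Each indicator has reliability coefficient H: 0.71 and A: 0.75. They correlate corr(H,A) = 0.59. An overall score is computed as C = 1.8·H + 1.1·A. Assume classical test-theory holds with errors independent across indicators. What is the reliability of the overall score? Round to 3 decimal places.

0.817

Var(C) = 1.8² + 1.1² + 2·[1.98·0.59] = 4.45 + 2.3364 = 6.7864.
Because errors are independent across components, Cov(Tᵢ,Tⱼ) = Cov(Xᵢ,Xⱼ); the off-diagonal part of the true-score variance is the same as above.
True-score variance = [1.8²·0.71 + 1.1²·0.75] + 2.3364 = 3.2079 + 2.3364 = 5.5443.
Reliability = 5.5443 / 6.7864 = 0.817.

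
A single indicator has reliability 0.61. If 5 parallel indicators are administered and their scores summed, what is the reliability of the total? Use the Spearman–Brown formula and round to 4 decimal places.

ρ_k = kρ / (1 + (k−1)ρ) = 5·0.61 / (1 + 4·0.61) = 3.050 / 3.440 = 0.8866.

0.8866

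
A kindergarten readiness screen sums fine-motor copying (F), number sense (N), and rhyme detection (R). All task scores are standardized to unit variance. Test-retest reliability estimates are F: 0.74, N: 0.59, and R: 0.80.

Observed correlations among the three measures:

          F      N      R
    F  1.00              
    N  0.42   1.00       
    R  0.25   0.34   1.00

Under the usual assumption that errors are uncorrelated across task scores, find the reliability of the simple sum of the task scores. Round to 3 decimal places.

Var(F+N+R) = 3 + 2·[0.42 + 0.25 + 0.34] = 3 + 2.02 = 5.02.
Under uncorrelated errors the observed covariances equal the true-score covariances, so only the own-variance terms attenuate.
True-score variance = [0.74 + 0.59 + 0.80] + 2.02 = 2.13 + 2.02 = 4.15.
Reliability = 4.15 / 5.02 = 0.827.

0.827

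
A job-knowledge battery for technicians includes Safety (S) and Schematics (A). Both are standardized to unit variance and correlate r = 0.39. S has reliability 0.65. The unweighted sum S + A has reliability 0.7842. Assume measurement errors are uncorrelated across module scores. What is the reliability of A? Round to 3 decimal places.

Var(S+A) = 2 + 2·0.39 = 2.780.
True-score variance = ρ_S + ρ_A + 2·0.39, so 0.7842 = (0.65 + ρ_A + 0.78) / 2.780.
ρ_A = 0.7842·2.780 − 0.65 − 0.78 = 0.750.

0.750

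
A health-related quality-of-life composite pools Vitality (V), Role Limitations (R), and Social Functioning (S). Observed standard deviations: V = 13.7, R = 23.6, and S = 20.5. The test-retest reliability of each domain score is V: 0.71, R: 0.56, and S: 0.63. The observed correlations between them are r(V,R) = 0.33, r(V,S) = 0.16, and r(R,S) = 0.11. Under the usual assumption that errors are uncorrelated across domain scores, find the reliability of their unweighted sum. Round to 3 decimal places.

Var(V+R+S) = 13.7² + 23.6² + 20.5² + 2·[13.7·23.6·0.33 + 13.7·20.5·0.16 + 23.6·20.5·0.11] = 1164.9 + 409.699 = 1574.6.
Under uncorrelated errors the observed covariances equal the true-score covariances, so only the own-variance terms attenuate.
True-score variance = [13.7²·0.71 + 23.6²·0.56 + 20.5²·0.63] + 409.699 = 709.915 + 409.699 = 1119.61.
Reliability = 1119.61 / 1574.6 = 0.711.

0.711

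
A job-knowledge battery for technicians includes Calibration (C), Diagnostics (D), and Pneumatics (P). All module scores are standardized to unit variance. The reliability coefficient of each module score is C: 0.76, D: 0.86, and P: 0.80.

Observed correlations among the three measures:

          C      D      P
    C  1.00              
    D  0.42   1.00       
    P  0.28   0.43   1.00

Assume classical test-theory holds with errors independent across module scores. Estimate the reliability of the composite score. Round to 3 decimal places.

0.890

Var(C+D+P) = 3 + 2·[0.42 + 0.28 + 0.43] = 3 + 2.26 = 5.26.
With uncorrelated errors the cross-covariances are all true-score covariance, so they carry over unchanged; only the diagonal terms shrink to ρᵢσᵢ².
True-score variance = [0.76 + 0.86 + 0.80] + 2.26 = 2.42 + 2.26 = 4.68.
Reliability = 4.68 / 5.26 = 0.890.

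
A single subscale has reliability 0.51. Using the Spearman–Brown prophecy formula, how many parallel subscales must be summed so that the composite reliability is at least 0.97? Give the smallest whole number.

k ≥ ρ*(1−ρ₁)/(ρ₁(1−ρ*)) = 0.97·0.49 / (0.51·0.03) = 31.065.
Smallest integer k = 32.

32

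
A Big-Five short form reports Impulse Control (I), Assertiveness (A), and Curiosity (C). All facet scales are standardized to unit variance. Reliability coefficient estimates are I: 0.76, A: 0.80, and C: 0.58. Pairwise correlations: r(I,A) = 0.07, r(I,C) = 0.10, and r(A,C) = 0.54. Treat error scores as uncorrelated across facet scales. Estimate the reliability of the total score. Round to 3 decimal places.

Var(I+A+C) = 3 + 2·[0.07 + 0.10 + 0.54] = 3 + 1.42 = 4.42.
With uncorrelated errors the cross-covariances are all true-score covariance, so they carry over unchanged; only the diagonal terms shrink to ρᵢσᵢ².
True-score variance = [0.76 + 0.80 + 0.58] + 1.42 = 2.14 + 1.42 = 3.56.
Reliability = 3.56 / 4.42 = 0.805.

0.805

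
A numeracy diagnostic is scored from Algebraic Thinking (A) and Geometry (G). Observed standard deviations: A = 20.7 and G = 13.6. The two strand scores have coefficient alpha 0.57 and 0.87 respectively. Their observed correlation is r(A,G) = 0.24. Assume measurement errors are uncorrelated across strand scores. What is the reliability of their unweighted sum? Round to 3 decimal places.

Var(A+G) = 20.7² + 13.6² + 2·[20.7·13.6·0.24] = 613.45 + 135.13 = 748.58.
With uncorrelated errors the cross-covariances are all true-score covariance, so they carry over unchanged; only the diagonal terms shrink to ρᵢσᵢ².
True-score variance = [20.7²·0.57 + 13.6²·0.87] + 135.13 = 405.154 + 135.13 = 540.284.
Reliability = 540.284 / 748.58 = 0.722.

0.722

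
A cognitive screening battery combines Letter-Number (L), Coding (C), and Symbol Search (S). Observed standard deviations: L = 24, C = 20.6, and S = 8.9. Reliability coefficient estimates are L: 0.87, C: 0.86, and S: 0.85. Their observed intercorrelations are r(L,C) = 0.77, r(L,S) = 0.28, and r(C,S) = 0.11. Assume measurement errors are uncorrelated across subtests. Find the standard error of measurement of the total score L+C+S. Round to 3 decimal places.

Var(total) = 1079.57 + 921.327 = 2000.9.
True-score variance = 933.398 + 921.327 = 1854.72, so reliability = 0.9269.
Error variance = 2000.9 − 1854.72 = 146.172; SEM = √146.172 = 12.090.

12.090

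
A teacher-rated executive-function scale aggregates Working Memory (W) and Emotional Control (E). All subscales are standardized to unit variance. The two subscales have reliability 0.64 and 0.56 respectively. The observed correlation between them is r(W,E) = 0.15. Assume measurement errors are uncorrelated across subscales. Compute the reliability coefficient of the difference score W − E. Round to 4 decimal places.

Var(W−E) = 1 + 1 − 2·0.15 = 2 − 0.3 = 1.7.
With uncorrelated errors the cross-covariances are all true-score covariance, so they carry over unchanged; only the diagonal terms shrink to ρᵢσᵢ².
True-score variance = [0.64 + 0.56] − 0.3 = 1.2 − 0.3 = 0.9.
Reliability = 0.9 / 1.7 = 0.5294.

0.5294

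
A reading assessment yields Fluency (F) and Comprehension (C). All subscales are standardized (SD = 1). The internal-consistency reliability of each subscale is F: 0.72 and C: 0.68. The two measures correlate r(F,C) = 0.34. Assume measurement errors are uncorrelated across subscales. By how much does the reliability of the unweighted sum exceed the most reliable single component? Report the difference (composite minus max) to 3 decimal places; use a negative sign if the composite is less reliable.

Var(sum) = 2 + 0.68 = 2.68; true-score variance = 1.4 + 0.68 = 2.08; composite reliability = 0.7761.
Max component reliability = 0.7200.
Difference = 0.7761 − 0.7200 = 0.056.

0.056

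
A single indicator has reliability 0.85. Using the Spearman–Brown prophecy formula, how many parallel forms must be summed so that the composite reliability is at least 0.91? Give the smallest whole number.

2

k ≥ ρ*(1−ρ₁)/(ρ₁(1−ρ*)) = 0.91·0.15 / (0.85·0.09) = 1.784.
Smallest integer k = 2.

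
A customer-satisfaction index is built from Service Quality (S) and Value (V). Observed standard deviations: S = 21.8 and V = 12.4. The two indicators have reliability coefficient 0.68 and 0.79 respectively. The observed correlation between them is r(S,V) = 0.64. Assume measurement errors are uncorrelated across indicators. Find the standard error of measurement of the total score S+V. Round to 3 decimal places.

Var(total) = 629 + 346.01 = 975.01.
True-score variance = 444.634 + 346.01 = 790.643, so reliability = 0.8109.
Error variance = 975.01 − 790.643 = 184.366; SEM = √184.366 = 13.578.

13.578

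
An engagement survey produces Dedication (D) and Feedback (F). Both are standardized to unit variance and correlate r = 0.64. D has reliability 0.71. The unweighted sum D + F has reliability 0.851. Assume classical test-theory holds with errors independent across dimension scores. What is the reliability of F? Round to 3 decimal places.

Var(D+F) = 2 + 2·0.64 = 3.280.
True-score variance = ρ_D + ρ_F + 2·0.64, so 0.851 = (0.71 + ρ_F + 1.28) / 3.280.
ρ_F = 0.851·3.280 − 0.71 − 1.28 = 0.801.

0.801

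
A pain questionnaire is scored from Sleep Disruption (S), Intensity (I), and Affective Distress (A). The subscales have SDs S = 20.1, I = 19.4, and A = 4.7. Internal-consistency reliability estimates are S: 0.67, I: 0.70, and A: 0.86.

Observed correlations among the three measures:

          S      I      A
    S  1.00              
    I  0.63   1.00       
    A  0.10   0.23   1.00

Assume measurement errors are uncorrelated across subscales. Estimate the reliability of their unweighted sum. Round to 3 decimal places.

Var(S+I+A) = 20.1² + 19.4² + 4.7² + 2·[20.1·19.4·0.63 + 20.1·4.7·0.10 + 19.4·4.7·0.23] = 802.46 + 552.161 = 1354.62.
With uncorrelated errors the cross-covariances are all true-score covariance, so they carry over unchanged; only the diagonal terms shrink to ρᵢσᵢ².
True-score variance = [20.1²·0.67 + 19.4²·0.70 + 4.7²·0.86] + 552.161 = 553.136 + 552.161 = 1105.3.
Reliability = 1105.3 / 1354.62 = 0.816.

0.816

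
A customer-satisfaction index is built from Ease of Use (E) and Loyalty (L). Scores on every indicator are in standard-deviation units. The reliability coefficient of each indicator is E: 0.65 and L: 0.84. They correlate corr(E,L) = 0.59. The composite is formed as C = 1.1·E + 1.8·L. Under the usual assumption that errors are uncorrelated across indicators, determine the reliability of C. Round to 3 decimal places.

Var(C) = 1.1² + 1.8² + 2·[1.98·0.59] = 4.45 + 2.3364 = 6.7864.
With uncorrelated errors the cross-covariances are all true-score covariance, so they carry over unchanged; only the diagonal terms shrink to ρᵢσᵢ².
True-score variance = [1.1²·0.65 + 1.8²·0.84] + 2.3364 = 3.5081 + 2.3364 = 5.8445.
Reliability = 5.8445 / 6.7864 = 0.861.

0.861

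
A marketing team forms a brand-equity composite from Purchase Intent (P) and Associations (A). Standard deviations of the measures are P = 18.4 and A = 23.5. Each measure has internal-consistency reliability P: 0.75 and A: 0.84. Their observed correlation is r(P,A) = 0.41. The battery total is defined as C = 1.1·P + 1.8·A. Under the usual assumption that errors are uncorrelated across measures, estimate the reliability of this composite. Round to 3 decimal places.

Var(C) = 1.1²·18.4² + 1.8²·23.5² + 2·[1.98·18.4·23.5·0.41] = 2198.95 + 702.045 = 2900.99.
With uncorrelated errors the cross-covariances are all true-score covariance, so they carry over unchanged; only the diagonal terms shrink to ρᵢσᵢ².
True-score variance = [1.1²·18.4²·0.75 + 1.8²·23.5²·0.84] + 702.045 = 1810.25 + 702.045 = 2512.29.
Reliability = 2512.29 / 2900.99 = 0.866.

0.866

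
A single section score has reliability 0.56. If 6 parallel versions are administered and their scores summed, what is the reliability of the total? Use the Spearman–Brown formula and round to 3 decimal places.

ρ_k = kρ / (1 + (k−1)ρ) = 6·0.56 / (1 + 5·0.56) = 3.360 / 3.800 = 0.884.

0.884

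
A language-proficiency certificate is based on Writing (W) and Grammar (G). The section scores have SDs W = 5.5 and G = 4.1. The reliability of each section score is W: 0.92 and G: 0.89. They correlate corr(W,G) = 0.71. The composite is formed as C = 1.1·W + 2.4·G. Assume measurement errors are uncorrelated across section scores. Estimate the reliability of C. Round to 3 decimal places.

Var(C) = 1.1²·5.5² + 2.4²·4.1² + 2·[2.64·5.5·4.1·0.71] = 133.428 + 84.5354 = 217.964.
Because errors are independent across components, Cov(Tᵢ,Tⱼ) = Cov(Xᵢ,Xⱼ); the off-diagonal part of the true-score variance is the same as above.
True-score variance = [1.1²·5.5²·0.92 + 2.4²·4.1²·0.89] + 84.5354 = 119.849 + 84.5354 = 204.385.
Reliability = 204.385 / 217.964 = 0.938.

0.938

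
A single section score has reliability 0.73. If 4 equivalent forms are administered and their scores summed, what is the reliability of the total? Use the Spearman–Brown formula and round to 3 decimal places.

0.915

ρ_k = kρ / (1 + (k−1)ρ) = 4·0.73 / (1 + 3·0.73) = 2.920 / 3.190 = 0.915.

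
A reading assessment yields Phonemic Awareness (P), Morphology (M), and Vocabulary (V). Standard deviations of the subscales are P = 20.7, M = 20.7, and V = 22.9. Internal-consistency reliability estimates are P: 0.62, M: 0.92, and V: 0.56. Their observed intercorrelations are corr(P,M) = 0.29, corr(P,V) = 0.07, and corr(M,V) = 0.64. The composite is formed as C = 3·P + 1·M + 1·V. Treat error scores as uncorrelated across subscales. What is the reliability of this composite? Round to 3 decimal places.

0.728

Var(C) = 3²·20.7² + 20.7² + 22.9² + 2·[3·20.7·20.7·0.29 + 3·20.7·22.9·0.07 + 20.7·22.9·0.64] = 4809.31 + 1551.42 = 6360.73.
With uncorrelated errors the cross-covariances are all true-score covariance, so they carry over unchanged; only the diagonal terms shrink to ρᵢσᵢ².
True-score variance = [3²·20.7²·0.62 + 20.7²·0.92 + 22.9²·0.56] + 1551.42 = 3078.85 + 1551.42 = 4630.28.
Reliability = 4630.28 / 6360.73 = 0.728.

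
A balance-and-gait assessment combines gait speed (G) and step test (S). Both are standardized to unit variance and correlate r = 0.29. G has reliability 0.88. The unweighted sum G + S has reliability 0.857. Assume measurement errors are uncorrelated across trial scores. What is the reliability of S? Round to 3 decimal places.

Var(G+S) = 2 + 2·0.29 = 2.580.
True-score variance = ρ_G + ρ_S + 2·0.29, so 0.857 = (0.88 + ρ_S + 0.58) / 2.580.
ρ_S = 0.857·2.580 − 0.88 − 0.58 = 0.751.

0.751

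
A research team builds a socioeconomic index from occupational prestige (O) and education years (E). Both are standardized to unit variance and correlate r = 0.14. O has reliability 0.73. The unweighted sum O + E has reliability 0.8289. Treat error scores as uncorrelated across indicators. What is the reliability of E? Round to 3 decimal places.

0.880

Var(O+E) = 2 + 2·0.14 = 2.280.
True-score variance = ρ_O + ρ_E + 2·0.14, so 0.8289 = (0.73 + ρ_E + 0.28) / 2.280.
ρ_E = 0.8289·2.280 − 0.73 − 0.28 = 0.880.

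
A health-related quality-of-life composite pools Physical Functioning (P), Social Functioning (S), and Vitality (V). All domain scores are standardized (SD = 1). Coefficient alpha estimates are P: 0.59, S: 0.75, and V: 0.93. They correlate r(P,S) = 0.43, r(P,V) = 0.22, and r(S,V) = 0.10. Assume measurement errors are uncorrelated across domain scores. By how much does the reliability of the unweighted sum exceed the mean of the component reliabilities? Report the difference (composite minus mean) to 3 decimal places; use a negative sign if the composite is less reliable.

0.081

Var(sum) = 3 + 1.5 = 4.5; true-score variance = 2.27 + 1.5 = 3.77; composite reliability = 0.8378.
Mean component reliability = 0.7567.
Difference = 0.8378 − 0.7567 = 0.081.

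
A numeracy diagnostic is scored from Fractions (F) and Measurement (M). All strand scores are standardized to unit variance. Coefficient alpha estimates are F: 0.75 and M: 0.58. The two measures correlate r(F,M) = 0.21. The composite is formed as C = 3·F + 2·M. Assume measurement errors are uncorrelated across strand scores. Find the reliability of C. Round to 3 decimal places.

0.747

Var(C) = 3² + 2² + 2·[6·0.21] = 13 + 2.52 = 15.52.
With uncorrelated errors the cross-covariances are all true-score covariance, so they carry over unchanged; only the diagonal terms shrink to ρᵢσᵢ².
True-score variance = [3²·0.75 + 2²·0.58] + 2.52 = 9.07 + 2.52 = 11.59.
Reliability = 11.59 / 15.52 = 0.747.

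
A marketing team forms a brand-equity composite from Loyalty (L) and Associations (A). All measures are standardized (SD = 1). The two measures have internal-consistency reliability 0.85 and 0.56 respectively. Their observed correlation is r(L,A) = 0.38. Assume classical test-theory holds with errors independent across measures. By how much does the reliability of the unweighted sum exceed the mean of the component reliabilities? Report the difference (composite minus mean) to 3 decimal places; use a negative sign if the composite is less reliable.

Var(sum) = 2 + 0.76 = 2.76; true-score variance = 1.41 + 0.76 = 2.17; composite reliability = 0.7862.
Mean component reliability = 0.7050.
Difference = 0.7862 − 0.7050 = 0.081.

0.081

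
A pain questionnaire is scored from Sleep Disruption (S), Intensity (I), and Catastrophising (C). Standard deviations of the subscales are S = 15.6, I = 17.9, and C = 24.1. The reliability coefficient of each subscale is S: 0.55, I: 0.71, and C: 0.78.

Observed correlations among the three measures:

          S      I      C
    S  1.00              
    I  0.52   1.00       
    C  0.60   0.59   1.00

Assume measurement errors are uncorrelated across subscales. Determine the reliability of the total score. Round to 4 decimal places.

Var(S+I+C) = 15.6² + 17.9² + 24.1² + 2·[15.6·17.9·0.52 + 15.6·24.1·0.60 + 17.9·24.1·0.59] = 1144.58 + 1250.6 = 2395.18.
Because errors are independent across components, Cov(Tᵢ,Tⱼ) = Cov(Xᵢ,Xⱼ); the off-diagonal part of the true-score variance is the same as above.
True-score variance = [15.6²·0.55 + 17.9²·0.71 + 24.1²·0.78] + 1250.6 = 814.371 + 1250.6 = 2064.97.
Reliability = 2064.97 / 2395.18 = 0.8621.

0.8621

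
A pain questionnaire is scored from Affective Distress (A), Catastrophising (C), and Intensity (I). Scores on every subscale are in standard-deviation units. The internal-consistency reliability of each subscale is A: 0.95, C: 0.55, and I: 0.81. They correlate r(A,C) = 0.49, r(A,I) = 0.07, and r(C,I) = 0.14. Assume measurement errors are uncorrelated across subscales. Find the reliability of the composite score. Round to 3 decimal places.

Var(A+C+I) = 3 + 2·[0.49 + 0.07 + 0.14] = 3 + 1.4 = 4.4.
Under uncorrelated errors the observed covariances equal the true-score covariances, so only the own-variance terms attenuate.
True-score variance = [0.95 + 0.55 + 0.81] + 1.4 = 2.31 + 1.4 = 3.71.
Reliability = 3.71 / 4.4 = 0.843.

0.843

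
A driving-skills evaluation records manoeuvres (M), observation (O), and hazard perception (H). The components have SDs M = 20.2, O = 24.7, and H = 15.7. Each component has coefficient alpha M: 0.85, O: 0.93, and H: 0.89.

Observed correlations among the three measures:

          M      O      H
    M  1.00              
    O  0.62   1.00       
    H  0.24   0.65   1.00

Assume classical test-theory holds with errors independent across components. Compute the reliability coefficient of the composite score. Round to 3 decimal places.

Var(M+O+H) = 20.2² + 24.7² + 15.7² + 2·[20.2·24.7·0.62 + 20.2·15.7·0.24 + 24.7·15.7·0.65] = 1264.62 + 1275.04 = 2539.66.
With uncorrelated errors the cross-covariances are all true-score covariance, so they carry over unchanged; only the diagonal terms shrink to ρᵢσᵢ².
True-score variance = [20.2²·0.85 + 24.7²·0.93 + 15.7²·0.89] + 1275.04 = 1133.59 + 1275.04 = 2408.63.
Reliability = 2408.63 / 2539.66 = 0.948.

0.948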